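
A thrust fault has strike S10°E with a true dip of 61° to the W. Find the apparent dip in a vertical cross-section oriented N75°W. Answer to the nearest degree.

59°

The strike is S10°E and the section trends N75°W; the acute angle between them is β = 65°.
tan α = tan 61° × sin 65° = 1.8040 × 0.9063 = 1.6350
α = arctan(1.6350) = 58.55°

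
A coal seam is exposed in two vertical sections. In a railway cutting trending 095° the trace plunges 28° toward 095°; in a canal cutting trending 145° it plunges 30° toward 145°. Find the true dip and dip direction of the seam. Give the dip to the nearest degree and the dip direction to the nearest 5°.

true dip 32°, dip direction 125°

The two traces are lines in the plane: v₁ = (sin 95°·cos 28°, cos 95°·cos 28°, −sin 28°), v₂ = (sin 145°·cos 30°, cos 145°·cos 30°, −sin 30°).
The plane normal is n = v₁ × v₂ ∝ (0.295, -0.207, 0.586).
True dip = arccos(n_z / |n|) = arccos(0.8521) = 31.6°.
The horizontal component of n points toward azimuth atan2(n_x, n_y) = 125°, the dip direction.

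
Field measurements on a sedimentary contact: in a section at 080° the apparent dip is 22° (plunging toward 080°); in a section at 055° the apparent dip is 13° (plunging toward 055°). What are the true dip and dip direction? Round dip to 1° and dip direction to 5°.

Each apparent-dip line lies in the plane. As unit vectors (x east, y north, z up), v₁ plunges 22°→080° and v₂ plunges 13°→055°.
Cross product v₁ × v₂ gives the pole to the plane: n ∝ (0.173, -0.094, 0.382).
True dip = arccos(n_z / |n|) = arccos(0.8888) = 27.3°.
Dip direction = atan2(0.173, -0.094) = 118° (azimuth of n's horizontal projection).

true dip 27°, dip direction 120°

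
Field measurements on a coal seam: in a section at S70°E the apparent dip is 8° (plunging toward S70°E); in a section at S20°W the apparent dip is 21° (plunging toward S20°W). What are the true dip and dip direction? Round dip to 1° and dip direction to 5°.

true dip 22°, dip direction 180°

Each apparent-dip line lies in the plane. As unit vectors (x east, y north, z up), v₁ plunges 8°→S70°E and v₂ plunges 21°→S20°W.
Cross product v₁ × v₂ gives the pole to the plane: n ∝ (0.001, -0.378, 0.924).
tan δ = √(n_x²+n_y²)/n_z = 0.378/0.924, so δ = 22.2°.
The horizontal component of n points toward azimuth atan2(n_x, n_y) = 180°, the dip direction.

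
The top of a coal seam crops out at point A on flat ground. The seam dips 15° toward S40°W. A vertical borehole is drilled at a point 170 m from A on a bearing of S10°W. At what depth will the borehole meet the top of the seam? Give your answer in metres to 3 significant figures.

The hole lies 30° from the dip direction, so the down-dip offset is 170 × cos 30° = 147.22 m.
Depth = down-dip offset × tan(dip) = 147.22 × tan 15° = 147.22 × 0.2679
Depth = 39.45 m

39.4 m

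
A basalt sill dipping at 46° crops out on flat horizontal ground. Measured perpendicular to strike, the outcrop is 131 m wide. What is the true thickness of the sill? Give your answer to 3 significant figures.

True thickness t = w · sin(dip) = 131 × sin 46°
t = 131 × 0.7193 = 94.234 m

94.2 m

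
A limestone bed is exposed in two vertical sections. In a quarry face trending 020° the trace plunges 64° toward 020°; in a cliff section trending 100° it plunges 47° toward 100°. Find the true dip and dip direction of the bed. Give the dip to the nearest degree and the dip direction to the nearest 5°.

true dip 65°, dip direction 040°

The two traces are lines in the plane: v₁ = (sin 20°·cos 64°, cos 20°·cos 64°, −sin 64°), v₂ = (sin 100°·cos 47°, cos 100°·cos 47°, −sin 47°).
n = v₁ × v₂ = (0.408, 0.494, 0.294) (taken with n_z > 0).
True dip = arccos(n_z / |n|) = arccos(0.4177) = 65.3°.
Dip direction = azimuth of (n_x, n_y) = atan2(0.408, 0.494) = 40°.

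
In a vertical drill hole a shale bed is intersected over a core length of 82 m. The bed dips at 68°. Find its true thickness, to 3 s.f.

True thickness t = h · cos(dip) = 82 × cos 68°
t = 82 × 0.3746 = 30.718 m

30.7 m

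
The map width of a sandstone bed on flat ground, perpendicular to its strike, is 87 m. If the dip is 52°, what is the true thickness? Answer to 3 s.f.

68.6 m

True thickness t = w · sin(dip) = 87 × sin 52°
t = 87 × 0.7880 = 68.557 m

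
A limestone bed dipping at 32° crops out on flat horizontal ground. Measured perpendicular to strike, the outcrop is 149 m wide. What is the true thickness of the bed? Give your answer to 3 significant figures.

True thickness t = w · sin(dip) = 149 × sin 32°
t = 149 × 0.5299 = 78.958 m

79.0 m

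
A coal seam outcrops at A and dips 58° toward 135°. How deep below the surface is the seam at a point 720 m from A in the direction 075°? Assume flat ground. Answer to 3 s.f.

576 m

The hole lies 60° from the dip direction, so the down-dip offset is 720 × cos 60° = 360.00 m.
Depth = down-dip offset × tan(dip) = 360.00 × tan 58° = 360.00 × 1.6003
Depth = 576.12 m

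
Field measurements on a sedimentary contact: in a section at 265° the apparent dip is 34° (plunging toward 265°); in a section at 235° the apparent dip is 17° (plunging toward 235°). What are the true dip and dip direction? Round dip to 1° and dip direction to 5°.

true dip 41°, dip direction 305°

Represent each trace as a vector plunging at its apparent dip toward its trend (east-north-up frame): v₁ = (-0.826, -0.072, -0.559), v₂ = (-0.783, -0.549, -0.292).
The plane normal is n = v₁ × v₂ ∝ (-0.286, 0.197, 0.396).
True dip = arccos(n_z / |n|) = arccos(0.7527) = 41.2°.
Dip direction = azimuth of (n_x, n_y) = atan2(-0.286, 0.197) = 305°.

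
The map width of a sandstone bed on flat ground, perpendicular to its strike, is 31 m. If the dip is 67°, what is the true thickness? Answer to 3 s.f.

True thickness t = w · sin(dip) = 31 × sin 67°
t = 31 × 0.9205 = 28.536 m

28.5 m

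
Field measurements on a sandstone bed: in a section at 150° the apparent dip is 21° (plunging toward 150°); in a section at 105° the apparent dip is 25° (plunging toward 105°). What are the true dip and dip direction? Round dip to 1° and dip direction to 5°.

true dip 25°, dip direction 115°

Each apparent-dip line lies in the plane. As unit vectors (x east, y north, z up), v₁ plunges 21°→150° and v₂ plunges 25°→105°.
n = v₁ × v₂ = (0.258, -0.116, 0.598) (taken with n_z > 0).
Dip δ = arctan(|n_h|/n_z) = arctan(0.283/0.598) = 25.3°.
The horizontal component of n points toward azimuth atan2(n_x, n_y) = 114°, the dip direction.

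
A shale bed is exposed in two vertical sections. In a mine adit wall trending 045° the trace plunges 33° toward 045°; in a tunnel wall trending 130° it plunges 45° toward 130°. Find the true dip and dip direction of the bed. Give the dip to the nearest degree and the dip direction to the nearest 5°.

The two traces are lines in the plane: v₁ = (sin 45°·cos 33°, cos 45°·cos 33°, −sin 33°), v₂ = (sin 130°·cos 45°, cos 130°·cos 45°, −sin 45°).
n = v₁ × v₂ = (0.667, -0.124, 0.591) (taken with n_z > 0).
tan δ = √(n_x²+n_y²)/n_z = 0.678/0.591, so δ = 48.9°.
Dip direction = atan2(0.667, -0.124) = 101° (azimuth of n's horizontal projection).

true dip 49°, dip direction 100°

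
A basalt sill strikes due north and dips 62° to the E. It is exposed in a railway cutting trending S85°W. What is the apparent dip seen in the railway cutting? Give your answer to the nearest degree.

62°

The strike is due north and the section trends S85°W; the acute angle between them is β = 85°.
tan(apparent dip) = tan 62° · sin 85° = 1.8736
α = arctan(1.8736) = 61.91°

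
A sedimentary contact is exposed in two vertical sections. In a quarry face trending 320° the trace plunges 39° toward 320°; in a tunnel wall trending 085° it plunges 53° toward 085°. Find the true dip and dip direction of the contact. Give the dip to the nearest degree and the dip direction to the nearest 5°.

The two traces are lines in the plane: v₁ = (sin 320°·cos 39°, cos 320°·cos 39°, −sin 39°), v₂ = (sin 85°·cos 53°, cos 85°·cos 53°, −sin 53°).
Cross product v₁ × v₂ gives the pole to the plane: n ∝ (0.442, 0.776, 0.383).
True dip = arccos(n_z / |n|) = arccos(0.3941) = 66.8°.
Dip direction = atan2(0.442, 0.776) = 30° (azimuth of n's horizontal projection).

true dip 67°, dip direction 030°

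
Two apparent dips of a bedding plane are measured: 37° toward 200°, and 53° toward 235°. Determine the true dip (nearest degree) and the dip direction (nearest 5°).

Represent each trace as a vector plunging at its apparent dip toward its trend (east-north-up frame): v₁ = (-0.273, -0.750, -0.602), v₂ = (-0.493, -0.345, -0.799).
Cross product v₁ × v₂ gives the pole to the plane: n ∝ (-0.392, -0.079, 0.276).
True dip = arccos(n_z / |n|) = arccos(0.5680) = 55.4°.
Dip direction = atan2(-0.392, -0.079) = 259° (azimuth of n's horizontal projection).

true dip 55°, dip direction 260°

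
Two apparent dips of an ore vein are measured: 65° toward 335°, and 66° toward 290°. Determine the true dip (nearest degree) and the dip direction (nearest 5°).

Each apparent-dip line lies in the plane. As unit vectors (x east, y north, z up), v₁ plunges 65°→335° and v₂ plunges 66°→290°.
The plane normal is n = v₁ × v₂ ∝ (-0.224, 0.183, 0.122).
Dip δ = arctan(|n_h|/n_z) = arctan(0.289/0.122) = 67.2°.
Dip direction = atan2(-0.224, 0.183) = 309° (azimuth of n's horizontal projection).

true dip 67°, dip direction 310°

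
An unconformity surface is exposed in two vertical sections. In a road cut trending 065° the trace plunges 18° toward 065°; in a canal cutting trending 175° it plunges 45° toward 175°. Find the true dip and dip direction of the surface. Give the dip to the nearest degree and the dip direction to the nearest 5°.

true dip 51°, dip direction 140°

Each apparent-dip line lies in the plane. As unit vectors (x east, y north, z up), v₁ plunges 18°→065° and v₂ plunges 45°→175°.
The plane normal is n = v₁ × v₂ ∝ (0.502, -0.590, 0.632).
tan δ = √(n_x²+n_y²)/n_z = 0.775/0.632, so δ = 50.8°.
Dip direction = atan2(0.502, -0.590) = 140° (azimuth of n's horizontal projection).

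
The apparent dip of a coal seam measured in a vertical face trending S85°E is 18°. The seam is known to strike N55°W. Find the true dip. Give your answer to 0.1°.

β = acute angle between strike N55°W and section S85°E = 30°.
tan δ = tan α / sin β = tan 18° / sin 30° = 0.3249 / 0.5000 = 0.6498
true dip = arctan 0.6498 = 33.02°

33.0°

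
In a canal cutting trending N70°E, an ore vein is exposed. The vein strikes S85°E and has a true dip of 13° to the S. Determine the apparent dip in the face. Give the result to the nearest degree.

Angle between strike (S85°E) and section (N70°E): β = 25°.
tan(apparent dip) = tan 13° · sin 25° = 0.0976
α = arctan(0.0976) = 5.57°

6°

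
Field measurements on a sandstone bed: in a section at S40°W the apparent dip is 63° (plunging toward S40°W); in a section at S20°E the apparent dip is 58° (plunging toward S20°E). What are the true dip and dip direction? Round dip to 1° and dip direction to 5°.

Represent each trace as a vector plunging at its apparent dip toward its trend (east-north-up frame): v₁ = (-0.292, -0.348, -0.891), v₂ = (0.181, -0.498, -0.848).
The plane normal is n = v₁ × v₂ ∝ (-0.149, -0.409, 0.208).
tan δ = √(n_x²+n_y²)/n_z = 0.435/0.208, so δ = 64.4°.
Dip direction = azimuth of (n_x, n_y) = atan2(-0.149, -0.409) = 200°.

true dip 64°, dip direction 200°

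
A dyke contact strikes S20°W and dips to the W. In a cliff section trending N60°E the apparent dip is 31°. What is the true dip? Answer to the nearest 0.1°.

43.1°

The section is 40° from the strike.
tan δ = tan α / sin β = tan 31° / sin 40° = 0.6009 / 0.6428 = 0.9348
δ = arctan(0.9348) = 43.07°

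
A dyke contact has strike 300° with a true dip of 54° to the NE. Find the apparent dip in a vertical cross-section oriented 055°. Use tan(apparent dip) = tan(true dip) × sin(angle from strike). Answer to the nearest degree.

51°

The strike is 300° and the section trends 055°; the acute angle between them is β = 65°.
tan(apparent dip) = tan 54° · sin 65° = 1.2474
α = arctan(1.2474) = 51.28°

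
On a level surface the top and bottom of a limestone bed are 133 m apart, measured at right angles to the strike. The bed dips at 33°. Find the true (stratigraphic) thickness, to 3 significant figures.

72.4 m

True thickness t = w · sin(dip) = 133 × sin 33°
t = 133 × 0.5446 = 72.437 m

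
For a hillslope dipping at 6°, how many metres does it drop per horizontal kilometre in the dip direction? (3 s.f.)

105 m

drop per km = 1000 × tan 6° = 1000 × 0.1051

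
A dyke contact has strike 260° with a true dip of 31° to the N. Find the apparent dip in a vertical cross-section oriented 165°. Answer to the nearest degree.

The strike is 260° and the section trends 165°; the acute angle between them is β = 85°.
tan α = tan 31° × sin 85° = 0.6009 × 0.9962 = 0.5986
α = arctan(0.5986) = 30.90°

31°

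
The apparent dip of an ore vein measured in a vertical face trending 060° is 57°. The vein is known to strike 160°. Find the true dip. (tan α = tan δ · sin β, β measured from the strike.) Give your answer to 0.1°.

57.4°

The section is 80° from the strike.
tan δ = tan α / sin β = tan 57° / sin 80° = 1.5399 / 0.9848 = 1.5636
true dip = arctan 1.5636 = 57.40°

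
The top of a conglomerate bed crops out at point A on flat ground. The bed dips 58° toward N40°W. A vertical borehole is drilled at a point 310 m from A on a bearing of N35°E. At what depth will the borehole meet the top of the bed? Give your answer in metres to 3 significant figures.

The hole lies 75° from the dip direction, so the down-dip offset is 310 × cos 75° = 80.23 m.
Depth = down-dip offset × tan(dip) = 80.23 × tan 58° = 80.23 × 1.6003
Depth = 128.40 m

128 m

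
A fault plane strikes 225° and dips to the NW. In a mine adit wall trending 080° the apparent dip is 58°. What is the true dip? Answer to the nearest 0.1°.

70.3°

The section is 35° from the strike.
tan δ = tan α / sin β = tan 58° / sin 35° = 1.6003 / 0.5736 = 2.7901
true dip = arctan 2.7901 = 70.28°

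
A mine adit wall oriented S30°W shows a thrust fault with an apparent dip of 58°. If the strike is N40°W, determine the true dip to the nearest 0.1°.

β = acute angle between strike N40°W and section S30°W = 70°.
tan δ = tan α / sin β = tan 58° / sin 70° = 1.6003 / 0.9397 = 1.7030
true dip = arctan 1.7030 = 59.58°

59.6°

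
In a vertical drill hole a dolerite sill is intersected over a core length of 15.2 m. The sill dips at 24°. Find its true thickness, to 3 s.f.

True thickness t = h · cos(dip) = 15.2 × cos 24°
t = 15.2 × 0.9135 = 13.886 m

13.9 m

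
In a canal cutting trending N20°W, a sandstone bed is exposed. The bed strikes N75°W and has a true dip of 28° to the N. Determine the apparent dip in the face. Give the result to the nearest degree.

24°

The strike is N75°W and the section trends N20°W; the acute angle between them is β = 55°.
tan α = tan 28° × sin 55° = 0.5317 × 0.8192 = 0.4356
α = arctan(0.4356) = 23.54°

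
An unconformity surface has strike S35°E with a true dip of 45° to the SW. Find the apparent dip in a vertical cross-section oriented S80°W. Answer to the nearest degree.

The strike is S35°E and the section trends S80°W; the acute angle between them is β = 65°.
tan(apparent dip) = tan 45° · sin 65° = 0.9063
apparent dip = arctan 0.9063 = 42.19°

42°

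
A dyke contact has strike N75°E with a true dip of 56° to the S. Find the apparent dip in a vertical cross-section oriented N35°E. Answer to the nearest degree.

Angle between strike (N75°E) and section (N35°E): β = 40°.
tan(apparent dip) = tan 56° · sin 40° = 0.9530
apparent dip = arctan 0.9530 = 43.62°

44°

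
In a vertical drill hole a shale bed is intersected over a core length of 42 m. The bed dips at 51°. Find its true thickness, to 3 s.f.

26.4 m

True thickness t = h · cos(dip) = 42 × cos 51°
t = 42 × 0.6293 = 26.431 m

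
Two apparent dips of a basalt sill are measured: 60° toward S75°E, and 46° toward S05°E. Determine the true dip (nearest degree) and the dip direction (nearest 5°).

true dip 61°, dip direction 120°

Each apparent-dip line lies in the plane. As unit vectors (x east, y north, z up), v₁ plunges 60°→S75°E and v₂ plunges 46°→S05°E.
n = v₁ × v₂ = (0.506, -0.295, 0.326) (taken with n_z > 0).
True dip = arccos(n_z / |n|) = arccos(0.4867) = 60.9°.
The horizontal component of n points toward azimuth atan2(n_x, n_y) = 120°, the dip direction.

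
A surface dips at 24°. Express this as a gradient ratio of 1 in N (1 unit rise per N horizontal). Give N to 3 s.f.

1 : N means tan θ = 1/N, so N = 1/tan 24° = 1/0.4452

1 in 2.25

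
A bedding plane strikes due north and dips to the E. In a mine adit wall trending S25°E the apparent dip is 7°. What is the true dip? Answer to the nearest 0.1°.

16.2°

The section is 25° from the strike.
tan(true dip) = tan 7° / sin 25° = 0.2905
δ = arctan(0.2905) = 16.20°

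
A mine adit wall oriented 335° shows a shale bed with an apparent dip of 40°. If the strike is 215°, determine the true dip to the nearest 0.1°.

44.1°

β = acute angle between strike 215° and section 335° = 60°.
tan(true dip) = tan 40° / sin 60° = 0.9689
δ = arctan(0.9689) = 44.10°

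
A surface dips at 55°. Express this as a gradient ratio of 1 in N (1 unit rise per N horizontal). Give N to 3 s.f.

1 in 0.700

1 : N means tan θ = 1/N, so N = 1/tan 55° = 1/1.4281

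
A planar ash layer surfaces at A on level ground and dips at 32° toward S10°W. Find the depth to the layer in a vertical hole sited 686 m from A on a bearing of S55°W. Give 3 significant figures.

303 m

The hole lies 45° from the dip direction, so the down-dip offset is 686 × cos 45° = 485.08 m.
Depth = down-dip offset × tan(dip) = 485.08 × tan 32° = 485.08 × 0.6249
Depth = 303.11 m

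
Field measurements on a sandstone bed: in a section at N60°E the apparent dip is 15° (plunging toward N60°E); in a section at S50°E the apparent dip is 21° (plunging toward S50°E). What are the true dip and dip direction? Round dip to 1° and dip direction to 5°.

true dip 22°, dip direction 110°

Each apparent-dip line lies in the plane. As unit vectors (x east, y north, z up), v₁ plunges 15°→N60°E and v₂ plunges 21°→S50°E.
The plane normal is n = v₁ × v₂ ∝ (0.328, -0.115, 0.847).
Dip δ = arctan(|n_h|/n_z) = arctan(0.348/0.847) = 22.3°.
Dip direction = atan2(0.328, -0.115) = 109° (azimuth of n's horizontal projection).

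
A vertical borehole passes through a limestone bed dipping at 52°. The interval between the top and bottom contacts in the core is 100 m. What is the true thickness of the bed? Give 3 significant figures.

61.6 m

True thickness t = h · cos(dip) = 100 × cos 52°
t = 100 × 0.6157 = 61.566 m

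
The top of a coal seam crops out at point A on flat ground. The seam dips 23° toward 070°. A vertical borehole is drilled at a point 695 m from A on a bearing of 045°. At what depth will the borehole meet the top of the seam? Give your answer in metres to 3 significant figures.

267 m

The hole lies 25° from the dip direction, so the down-dip offset is 695 × cos 25° = 629.88 m.
Depth = down-dip offset × tan(dip) = 629.88 × tan 23° = 629.88 × 0.4245
Depth = 267.37 m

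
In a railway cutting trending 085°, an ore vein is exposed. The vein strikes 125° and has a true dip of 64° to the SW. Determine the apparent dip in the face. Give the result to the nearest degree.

Angle between strike (125°) and section (085°): β = 40°.
tan(apparent dip) = tan 64° · sin 40° = 1.3179
apparent dip = arctan 1.3179 = 52.81°

53°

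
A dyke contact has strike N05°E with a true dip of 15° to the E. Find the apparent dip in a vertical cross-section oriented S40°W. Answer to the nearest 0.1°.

The section lies 35° from the strike.
tan α = tan 15° × sin 35° = 0.2679 × 0.5736 = 0.1537
α = arctan(0.1537) = 8.74°

8.7°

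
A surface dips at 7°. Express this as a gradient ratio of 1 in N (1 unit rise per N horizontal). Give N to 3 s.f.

1 : N means tan θ = 1/N, so N = 1/tan 7° = 1/0.1228

1 in 8.14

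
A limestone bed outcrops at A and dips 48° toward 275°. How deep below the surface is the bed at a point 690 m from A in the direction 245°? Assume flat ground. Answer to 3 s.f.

664 m

The hole lies 30° from the dip direction, so the down-dip offset is 690 × cos 30° = 597.56 m.
Depth = down-dip offset × tan(dip) = 597.56 × tan 48° = 597.56 × 1.1106
Depth = 663.65 m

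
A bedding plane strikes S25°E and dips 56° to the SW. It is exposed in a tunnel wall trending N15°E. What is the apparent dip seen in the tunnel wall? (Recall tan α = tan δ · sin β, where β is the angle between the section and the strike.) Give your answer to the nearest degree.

The strike is S25°E and the section trends N15°E; the acute angle between them is β = 40°.
tan α = tan 56° × sin 40° = 1.4826 × 0.6428 = 0.9530
α = arctan(0.9530) = 43.62°

44°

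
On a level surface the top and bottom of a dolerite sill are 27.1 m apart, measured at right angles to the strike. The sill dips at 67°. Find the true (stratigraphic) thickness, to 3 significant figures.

24.9 m

True thickness t = w · sin(dip) = 27.1 × sin 67°
t = 27.1 × 0.9205 = 24.946 m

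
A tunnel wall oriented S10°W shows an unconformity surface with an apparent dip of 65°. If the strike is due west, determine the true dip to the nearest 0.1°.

65.3°

The section is 80° from the strike.
tan δ = tan α / sin β = tan 65° / sin 80° = 2.1445 / 0.9848 = 2.1776
δ = arctan(2.1776) = 65.33°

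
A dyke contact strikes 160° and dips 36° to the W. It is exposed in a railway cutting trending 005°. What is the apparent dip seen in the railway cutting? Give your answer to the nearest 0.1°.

Angle between strike (160°) and section (005°): β = 25°.
tan α = tan 36° × sin 25° = 0.7265 × 0.4226 = 0.3071
apparent dip = arctan 0.3071 = 17.07°

17.1°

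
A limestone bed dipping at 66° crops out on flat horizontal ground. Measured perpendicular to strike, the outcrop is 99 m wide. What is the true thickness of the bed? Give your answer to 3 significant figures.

90.4 m

True thickness t = w · sin(dip) = 99 × sin 66°
t = 99 × 0.9135 = 90.441 m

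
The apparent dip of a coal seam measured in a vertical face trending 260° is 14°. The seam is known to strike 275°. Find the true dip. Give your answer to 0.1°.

β = acute angle between strike 275° and section 260° = 15°.
tan δ = tan α / sin β = tan 14° / sin 15° = 0.2493 / 0.2588 = 0.9633
δ = arctan(0.9633) = 43.93°

43.9°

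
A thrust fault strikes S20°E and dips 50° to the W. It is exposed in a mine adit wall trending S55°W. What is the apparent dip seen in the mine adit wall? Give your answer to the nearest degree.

The section lies 75° from the strike.
tan(apparent dip) = tan 50° · sin 75° = 1.1511
α = arctan(1.1511) = 49.02°

49°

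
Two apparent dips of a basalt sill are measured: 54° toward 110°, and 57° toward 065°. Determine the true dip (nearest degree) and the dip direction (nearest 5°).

Represent each trace as a vector plunging at its apparent dip toward its trend (east-north-up frame): v₁ = (0.552, -0.201, -0.809), v₂ = (0.494, 0.230, -0.839).
n = v₁ × v₂ = (0.355, 0.064, 0.226) (taken with n_z > 0).
Dip δ = arctan(|n_h|/n_z) = arctan(0.361/0.226) = 57.9°.
The horizontal component of n points toward azimuth atan2(n_x, n_y) = 80°, the dip direction.

true dip 58°, dip direction 080°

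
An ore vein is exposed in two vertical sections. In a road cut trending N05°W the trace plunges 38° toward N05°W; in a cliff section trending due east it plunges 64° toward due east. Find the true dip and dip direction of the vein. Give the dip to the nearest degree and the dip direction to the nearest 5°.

Represent each trace as a vector plunging at its apparent dip toward its trend (east-north-up frame): v₁ = (-0.069, 0.785, -0.616), v₂ = (0.438, 0.000, -0.899).
n = v₁ × v₂ = (0.706, 0.332, 0.344) (taken with n_z > 0).
Dip δ = arctan(|n_h|/n_z) = arctan(0.780/0.344) = 66.2°.
The horizontal component of n points toward azimuth atan2(n_x, n_y) = 65°, the dip direction.

true dip 66°, dip direction 065°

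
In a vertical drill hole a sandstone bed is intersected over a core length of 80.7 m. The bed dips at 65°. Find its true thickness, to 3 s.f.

True thickness t = h · cos(dip) = 80.7 × cos 65°
t = 80.7 × 0.4226 = 34.105 m

34.1 m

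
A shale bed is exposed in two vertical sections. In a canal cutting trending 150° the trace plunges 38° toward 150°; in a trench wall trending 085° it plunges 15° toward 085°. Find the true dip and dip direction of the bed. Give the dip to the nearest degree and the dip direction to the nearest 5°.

true dip 38°, dip direction 155°

Each apparent-dip line lies in the plane. As unit vectors (x east, y north, z up), v₁ plunges 38°→150° and v₂ plunges 15°→085°.
Cross product v₁ × v₂ gives the pole to the plane: n ∝ (0.228, -0.490, 0.690).
tan δ = √(n_x²+n_y²)/n_z = 0.541/0.690, so δ = 38.1°.
Dip direction = azimuth of (n_x, n_y) = atan2(0.228, -0.490) = 155°.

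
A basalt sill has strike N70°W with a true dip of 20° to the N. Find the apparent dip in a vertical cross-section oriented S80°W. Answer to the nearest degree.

The section lies 30° from the strike.
tan(apparent dip) = tan 20° · sin 30° = 0.1820
α = arctan(0.1820) = 10.31°

10°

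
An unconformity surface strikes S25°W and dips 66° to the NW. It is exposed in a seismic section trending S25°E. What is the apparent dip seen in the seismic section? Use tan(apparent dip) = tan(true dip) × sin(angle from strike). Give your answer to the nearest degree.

60°

The strike is S25°W and the section trends S25°E; the acute angle between them is β = 50°.
tan α = tan 66° × sin 50° = 2.2460 × 0.7660 = 1.7206
α = arctan(1.7206) = 59.83°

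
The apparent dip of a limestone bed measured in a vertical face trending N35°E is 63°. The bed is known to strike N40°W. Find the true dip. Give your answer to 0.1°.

63.8°

The section is 75° from the strike.
tan δ = tan α / sin β = tan 63° / sin 75° = 1.9626 / 0.9659 = 2.0318
δ = arctan(2.0318) = 63.80°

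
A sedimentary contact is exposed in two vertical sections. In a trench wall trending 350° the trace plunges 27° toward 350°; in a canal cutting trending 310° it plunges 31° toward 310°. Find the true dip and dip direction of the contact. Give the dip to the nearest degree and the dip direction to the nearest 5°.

Represent each trace as a vector plunging at its apparent dip toward its trend (east-north-up frame): v₁ = (-0.155, 0.877, -0.454), v₂ = (-0.657, 0.551, -0.515).
n = v₁ × v₂ = (-0.202, 0.218, 0.491) (taken with n_z > 0).
Dip δ = arctan(|n_h|/n_z) = arctan(0.297/0.491) = 31.2°.
Dip direction = azimuth of (n_x, n_y) = atan2(-0.202, 0.218) = 317°.

true dip 31°, dip direction 315°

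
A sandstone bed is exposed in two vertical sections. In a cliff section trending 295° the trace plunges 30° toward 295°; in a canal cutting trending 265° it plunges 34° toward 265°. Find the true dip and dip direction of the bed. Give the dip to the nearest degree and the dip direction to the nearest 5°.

The two traces are lines in the plane: v₁ = (sin 295°·cos 30°, cos 295°·cos 30°, −sin 30°), v₂ = (sin 265°·cos 34°, cos 265°·cos 34°, −sin 34°).
n = v₁ × v₂ = (-0.241, -0.026, 0.359) (taken with n_z > 0).
True dip = arccos(n_z / |n|) = arccos(0.8290) = 34.0°.
Dip direction = atan2(-0.241, -0.026) = 264° (azimuth of n's horizontal projection).

true dip 34°, dip direction 265°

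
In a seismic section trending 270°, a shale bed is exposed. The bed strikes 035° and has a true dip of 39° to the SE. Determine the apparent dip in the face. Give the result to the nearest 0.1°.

The section lies 55° from the strike.
tan(apparent dip) = tan 39° · sin 55° = 0.6633
α = arctan(0.6633) = 33.56°

33.6°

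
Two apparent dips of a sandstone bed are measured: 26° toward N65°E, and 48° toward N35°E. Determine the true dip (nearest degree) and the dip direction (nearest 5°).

true dip 56°, dip direction 355°

Each apparent-dip line lies in the plane. As unit vectors (x east, y north, z up), v₁ plunges 26°→N65°E and v₂ plunges 48°→N35°E.
The plane normal is n = v₁ × v₂ ∝ (-0.042, 0.437, 0.301).
True dip = arccos(n_z / |n|) = arccos(0.5650) = 55.6°.
The horizontal component of n points toward azimuth atan2(n_x, n_y) = 355°, the dip direction.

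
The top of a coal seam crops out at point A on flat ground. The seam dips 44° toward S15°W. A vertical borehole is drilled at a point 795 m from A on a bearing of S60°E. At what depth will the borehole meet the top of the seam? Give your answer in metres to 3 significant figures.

The hole lies 75° from the dip direction, so the down-dip offset is 795 × cos 75° = 205.76 m.
Depth = down-dip offset × tan(dip) = 205.76 × tan 44° = 205.76 × 0.9657
Depth = 198.70 m

199 m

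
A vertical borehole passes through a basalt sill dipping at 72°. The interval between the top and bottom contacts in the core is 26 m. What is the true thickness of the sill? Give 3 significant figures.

True thickness t = h · cos(dip) = 26 × cos 72°
t = 26 × 0.3090 = 8.034 m

8.03 m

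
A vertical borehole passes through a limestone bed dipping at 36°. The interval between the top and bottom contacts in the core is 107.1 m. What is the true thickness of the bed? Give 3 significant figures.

86.6 m

True thickness t = h · cos(dip) = 107.1 × cos 36°
t = 107.1 × 0.8090 = 86.646 m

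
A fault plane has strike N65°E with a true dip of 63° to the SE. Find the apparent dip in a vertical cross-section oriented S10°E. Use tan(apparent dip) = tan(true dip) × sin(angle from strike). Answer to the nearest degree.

62°

The strike is N65°E and the section trends S10°E; the acute angle between them is β = 75°.
tan(apparent dip) = tan 63° · sin 75° = 1.8957
α = arctan(1.8957) = 62.19°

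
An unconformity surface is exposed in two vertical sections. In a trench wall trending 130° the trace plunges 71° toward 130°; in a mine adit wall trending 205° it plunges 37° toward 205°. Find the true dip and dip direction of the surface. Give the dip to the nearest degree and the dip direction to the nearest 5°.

true dip 71°, dip direction 130°

Represent each trace as a vector plunging at its apparent dip toward its trend (east-north-up frame): v₁ = (0.249, -0.209, -0.946), v₂ = (-0.338, -0.724, -0.602).
n = v₁ × v₂ = (0.558, -0.469, 0.251) (taken with n_z > 0).
tan δ = √(n_x²+n_y²)/n_z = 0.729/0.251, so δ = 71.0°.
The horizontal component of n points toward azimuth atan2(n_x, n_y) = 130°, the dip direction.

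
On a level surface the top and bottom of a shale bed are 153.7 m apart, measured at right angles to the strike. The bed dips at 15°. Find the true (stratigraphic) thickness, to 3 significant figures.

True thickness t = w · sin(dip) = 153.7 × sin 15°
t = 153.7 × 0.2588 = 39.780 m

39.8 m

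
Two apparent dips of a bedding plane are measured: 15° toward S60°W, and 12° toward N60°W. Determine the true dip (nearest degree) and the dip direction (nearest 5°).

true dip 16°, dip direction 260°

Represent each trace as a vector plunging at its apparent dip toward its trend (east-north-up frame): v₁ = (-0.837, -0.483, -0.259), v₂ = (-0.847, 0.489, -0.208).
The plane normal is n = v₁ × v₂ ∝ (-0.227, -0.045, 0.818).
True dip = arccos(n_z / |n|) = arccos(0.9622) = 15.8°.
The horizontal component of n points toward azimuth atan2(n_x, n_y) = 259°, the dip direction.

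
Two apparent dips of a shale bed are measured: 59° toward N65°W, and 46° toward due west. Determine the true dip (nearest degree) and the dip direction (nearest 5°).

Represent each trace as a vector plunging at its apparent dip toward its trend (east-north-up frame): v₁ = (-0.467, 0.218, -0.857), v₂ = (-0.695, -0.000, -0.719).
Cross product v₁ × v₂ gives the pole to the plane: n ∝ (-0.157, 0.260, 0.151).
True dip = arccos(n_z / |n|) = arccos(0.4463) = 63.5°.
Dip direction = azimuth of (n_x, n_y) = atan2(-0.157, 0.260) = 329°.

true dip 63°, dip direction 330°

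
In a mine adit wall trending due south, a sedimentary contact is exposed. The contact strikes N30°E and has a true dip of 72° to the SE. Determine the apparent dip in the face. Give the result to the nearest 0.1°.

The section lies 30° from the strike.
tan(apparent dip) = tan 72° · sin 30° = 1.5388
apparent dip = arctan 1.5388 = 56.98°

57.0°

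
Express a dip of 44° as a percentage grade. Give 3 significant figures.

grade % = 100 × tan 44° = 100 × 0.9657

96.6%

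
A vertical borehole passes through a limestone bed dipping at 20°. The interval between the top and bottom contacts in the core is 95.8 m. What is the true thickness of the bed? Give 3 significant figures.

90.0 m

True thickness t = h · cos(dip) = 95.8 × cos 20°
t = 95.8 × 0.9397 = 90.023 m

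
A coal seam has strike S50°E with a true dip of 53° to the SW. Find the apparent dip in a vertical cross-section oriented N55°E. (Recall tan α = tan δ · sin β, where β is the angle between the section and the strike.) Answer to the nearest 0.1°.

52.0°

The strike is S50°E and the section trends N55°E; the acute angle between them is β = 75°.
tan(apparent dip) = tan 53° · sin 75° = 1.2818
α = arctan(1.2818) = 52.04°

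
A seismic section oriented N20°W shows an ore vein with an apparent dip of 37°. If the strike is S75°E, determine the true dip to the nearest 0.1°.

β = acute angle between strike S75°E and section N20°W = 55°.
tan(true dip) = tan 37° / sin 55° = 0.9199
true dip = arctan 0.9199 = 42.61°

42.6°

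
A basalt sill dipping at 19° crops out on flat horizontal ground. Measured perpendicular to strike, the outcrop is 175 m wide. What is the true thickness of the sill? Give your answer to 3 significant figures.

True thickness t = w · sin(dip) = 175 × sin 19°
t = 175 × 0.3256 = 56.974 m

57.0 m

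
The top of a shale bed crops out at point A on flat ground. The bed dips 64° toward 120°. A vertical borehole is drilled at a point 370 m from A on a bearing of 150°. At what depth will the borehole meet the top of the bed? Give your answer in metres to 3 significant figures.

The hole lies 30° from the dip direction, so the down-dip offset is 370 × cos 30° = 320.43 m.
Depth = down-dip offset × tan(dip) = 320.43 × tan 64° = 320.43 × 2.0503
Depth = 656.98 m

657 m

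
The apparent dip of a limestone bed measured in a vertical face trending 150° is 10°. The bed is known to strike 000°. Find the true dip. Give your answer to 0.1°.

19.4°

The section is 30° from the strike.
tan(true dip) = tan 10° / sin 30° = 0.3527
true dip = arctan 0.3527 = 19.43°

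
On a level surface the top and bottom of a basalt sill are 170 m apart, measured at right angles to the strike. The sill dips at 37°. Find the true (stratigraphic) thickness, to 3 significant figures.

102 m

True thickness t = w · sin(dip) = 170 × sin 37°
t = 170 × 0.6018 = 102.309 m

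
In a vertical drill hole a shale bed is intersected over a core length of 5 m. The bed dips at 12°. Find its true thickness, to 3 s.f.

4.89 m

True thickness t = h · cos(dip) = 5 × cos 12°
t = 5 × 0.9781 = 4.891 m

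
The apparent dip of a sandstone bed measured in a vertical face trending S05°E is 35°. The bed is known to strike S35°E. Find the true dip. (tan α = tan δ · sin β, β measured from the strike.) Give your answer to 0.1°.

β = acute angle between strike S35°E and section S05°E = 30°.
tan δ = tan α / sin β = tan 35° / sin 30° = 0.7002 / 0.5000 = 1.4004
true dip = arctan 1.4004 = 54.47°

54.5°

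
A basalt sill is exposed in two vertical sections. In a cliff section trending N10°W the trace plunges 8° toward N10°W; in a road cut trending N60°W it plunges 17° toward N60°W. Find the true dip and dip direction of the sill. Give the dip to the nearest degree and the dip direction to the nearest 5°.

Each apparent-dip line lies in the plane. As unit vectors (x east, y north, z up), v₁ plunges 8°→N10°W and v₂ plunges 17°→N60°W.
The plane normal is n = v₁ × v₂ ∝ (-0.219, 0.065, 0.725).
tan δ = √(n_x²+n_y²)/n_z = 0.228/0.725, so δ = 17.5°.
Dip direction = atan2(-0.219, 0.065) = 287° (azimuth of n's horizontal projection).

true dip 17°, dip direction 285°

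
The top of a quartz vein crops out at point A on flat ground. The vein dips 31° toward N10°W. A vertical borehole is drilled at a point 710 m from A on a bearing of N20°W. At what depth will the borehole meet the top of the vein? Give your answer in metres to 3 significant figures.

The hole lies 10° from the dip direction, so the down-dip offset is 710 × cos 10° = 699.21 m.
Depth = down-dip offset × tan(dip) = 699.21 × tan 31° = 699.21 × 0.6009
Depth = 420.13 m

420 m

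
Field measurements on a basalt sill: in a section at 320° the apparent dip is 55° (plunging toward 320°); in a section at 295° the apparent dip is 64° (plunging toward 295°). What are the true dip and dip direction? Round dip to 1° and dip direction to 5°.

Represent each trace as a vector plunging at its apparent dip toward its trend (east-north-up frame): v₁ = (-0.369, 0.439, -0.819), v₂ = (-0.397, 0.185, -0.899).
Cross product v₁ × v₂ gives the pole to the plane: n ∝ (-0.243, -0.006, 0.106).
tan δ = √(n_x²+n_y²)/n_z = 0.243/0.106, so δ = 66.4°.
Dip direction = azimuth of (n_x, n_y) = atan2(-0.243, -0.006) = 269°.

true dip 66°, dip direction 270°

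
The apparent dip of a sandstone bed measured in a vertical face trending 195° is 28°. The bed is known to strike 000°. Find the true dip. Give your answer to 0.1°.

β = acute angle between strike 000° and section 195° = 15°.
tan δ = tan α / sin β = tan 28° / sin 15° = 0.5317 / 0.2588 = 2.0544
true dip = arctan 2.0544 = 64.04°

64.0°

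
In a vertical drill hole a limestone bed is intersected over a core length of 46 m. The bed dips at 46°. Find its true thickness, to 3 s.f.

True thickness t = h · cos(dip) = 46 × cos 46°
t = 46 × 0.6947 = 31.954 m

32.0 m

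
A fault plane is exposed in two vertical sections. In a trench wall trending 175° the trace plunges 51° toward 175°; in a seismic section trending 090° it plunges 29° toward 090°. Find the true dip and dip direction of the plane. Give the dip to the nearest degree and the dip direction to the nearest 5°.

true dip 53°, dip direction 155°

Each apparent-dip line lies in the plane. As unit vectors (x east, y north, z up), v₁ plunges 51°→175° and v₂ plunges 29°→090°.
The plane normal is n = v₁ × v₂ ∝ (0.304, -0.653, 0.548).
Dip δ = arctan(|n_h|/n_z) = arctan(0.720/0.548) = 52.7°.
Dip direction = atan2(0.304, -0.653) = 155° (azimuth of n's horizontal projection).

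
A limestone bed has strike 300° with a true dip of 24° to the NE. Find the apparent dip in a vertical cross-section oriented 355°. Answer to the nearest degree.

Angle between strike (300°) and section (355°): β = 55°.
tan α = tan 24° × sin 55° = 0.4452 × 0.8192 = 0.3647
α = arctan(0.3647) = 20.04°

20°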